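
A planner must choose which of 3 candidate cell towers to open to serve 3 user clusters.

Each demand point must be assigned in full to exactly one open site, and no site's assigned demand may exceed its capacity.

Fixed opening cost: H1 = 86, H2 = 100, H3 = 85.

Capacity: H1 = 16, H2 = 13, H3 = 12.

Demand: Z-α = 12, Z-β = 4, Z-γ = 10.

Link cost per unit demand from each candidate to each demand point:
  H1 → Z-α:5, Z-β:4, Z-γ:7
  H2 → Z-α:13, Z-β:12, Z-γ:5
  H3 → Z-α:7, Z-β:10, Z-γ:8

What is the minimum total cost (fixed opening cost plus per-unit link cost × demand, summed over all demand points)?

312

Open {H1, H2}; cheapest assignment that respects the capacities:
  H1 (cap 16, load 16): Z-α, Z-β — cost 12×5 + 4×4 = 76
  H2 (cap 13, load 10): Z-γ — cost 10×5 = 50
  Shipping 126, fixed 186 → total 312.
  Any other capacity-feasible assignment to {H1, H2} ships for at least 126.
Compare {H1, H3}: its best feasible assignment gives total 327.
Compare {H1, H2, H3}: its best feasible assignment gives total 397.
Every other set of open sites that can feasibly serve all demand totals ≥ 327 even under its best assignment. Minimum: 312.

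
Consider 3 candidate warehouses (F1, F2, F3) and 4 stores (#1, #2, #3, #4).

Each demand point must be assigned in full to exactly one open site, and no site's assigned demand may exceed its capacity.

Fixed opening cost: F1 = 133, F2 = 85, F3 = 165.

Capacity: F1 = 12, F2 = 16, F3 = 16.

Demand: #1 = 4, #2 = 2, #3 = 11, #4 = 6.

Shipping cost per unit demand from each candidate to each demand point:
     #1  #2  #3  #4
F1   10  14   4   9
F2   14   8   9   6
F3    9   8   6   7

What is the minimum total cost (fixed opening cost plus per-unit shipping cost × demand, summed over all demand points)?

Open {F1, F2}; cheapest assignment that respects the capacities:
  F1 (cap 12, load 11): #3 — cost 11×4 = 44
  F2 (cap 16, load 12): #1, #2, #4 — cost 4×14 + 2×8 + 6×6 = 108
  Shipping 152, fixed 218 → total 370.
  Any other capacity-feasible assignment to {F1, F2} ships for at least 152.
Compare {F2, F3}: its best feasible assignment gives total 404.
Compare {F1, F3}: its best feasible assignment gives total 436.
Every other set of open sites that can feasibly serve all demand totals ≥ 404 even under its best assignment. Minimum: 370.

370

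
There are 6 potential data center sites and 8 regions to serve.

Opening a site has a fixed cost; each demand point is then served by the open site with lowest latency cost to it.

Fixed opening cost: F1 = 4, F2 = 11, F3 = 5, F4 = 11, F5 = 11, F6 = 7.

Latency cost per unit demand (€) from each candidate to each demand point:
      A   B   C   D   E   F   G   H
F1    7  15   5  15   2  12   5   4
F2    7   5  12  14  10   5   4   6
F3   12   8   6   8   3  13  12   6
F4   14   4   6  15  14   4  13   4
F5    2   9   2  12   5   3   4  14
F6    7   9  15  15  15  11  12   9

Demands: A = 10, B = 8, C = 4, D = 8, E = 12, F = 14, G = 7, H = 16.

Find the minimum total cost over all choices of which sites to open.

Open {F1, F3, F4, F5}: assign each demand point to its cheapest open site.
  A→F5 10×2=20, B→F4 8×4=32, C→F5 4×2=8, D→F3 8×8=64, E→F1 12×2=24, F→F5 14×3=42, G→F5 7×4=28, H→F1 16×4=64
  latency cost 282, fixed 31 → total 313.
Compare {F1, F3, F4, F5, F6}: latency cost 282 + fixed 38 = 320.
Compare {F3, F4, F5}: latency cost 294 + fixed 27 = 321.
Compare {F1, F2, F3, F5}: latency cost 290 + fixed 31 = 321.
All other subsets cost ≥ 320. Minimum total cost: 313.

313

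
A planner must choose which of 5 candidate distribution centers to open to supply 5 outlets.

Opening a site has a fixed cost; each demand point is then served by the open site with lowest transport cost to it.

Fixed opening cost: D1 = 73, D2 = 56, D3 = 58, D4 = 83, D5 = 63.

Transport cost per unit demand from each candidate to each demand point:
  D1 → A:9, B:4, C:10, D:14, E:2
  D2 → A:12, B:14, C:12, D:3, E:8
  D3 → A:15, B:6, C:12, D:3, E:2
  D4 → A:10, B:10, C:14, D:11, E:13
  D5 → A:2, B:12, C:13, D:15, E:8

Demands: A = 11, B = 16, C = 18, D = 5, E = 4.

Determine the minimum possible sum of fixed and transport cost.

478

Open {D3, D5}: assign each demand point to its cheapest open site.
  A→D5 11×2=22, B→D3 16×6=96, C→D3 18×12=216, D→D3 5×3=15, E→D3 4×2=8
  transport cost 357, fixed 121 → total 478.
Compare {D1, D5}: transport cost 344 + fixed 136 = 480.
Compare {D1, D2, D5}: transport cost 289 + fixed 192 = 481.
Compare {D1, D3, D5}: transport cost 289 + fixed 194 = 483.
All other subsets cost ≥ 480. Minimum total cost: 478.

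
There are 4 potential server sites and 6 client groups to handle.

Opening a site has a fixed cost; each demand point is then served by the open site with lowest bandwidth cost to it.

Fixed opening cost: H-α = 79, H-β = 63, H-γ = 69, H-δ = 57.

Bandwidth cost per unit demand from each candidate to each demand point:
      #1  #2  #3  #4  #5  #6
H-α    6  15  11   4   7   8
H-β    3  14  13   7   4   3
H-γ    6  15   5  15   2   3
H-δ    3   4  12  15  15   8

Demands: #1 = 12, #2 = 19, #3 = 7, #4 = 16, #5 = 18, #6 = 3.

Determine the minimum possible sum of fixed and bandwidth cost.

Open {H-α, H-γ, H-δ}: assign each demand point to its cheapest open site.
  #1→H-δ 12×3=36, #2→H-δ 19×4=76, #3→H-γ 7×5=35, #4→H-α 16×4=64, #5→H-γ 18×2=36, #6→H-γ 3×3=9
  bandwidth cost 256, fixed 205 → total 461.
Compare {H-β, H-γ, H-δ}: bandwidth cost 304 + fixed 189 = 493.
Compare {H-β, H-δ}: bandwidth cost 389 + fixed 120 = 509.
Compare {H-α, H-β, H-γ, H-δ}: bandwidth cost 256 + fixed 268 = 524.
All other subsets cost ≥ 493. Minimum total cost: 461.

461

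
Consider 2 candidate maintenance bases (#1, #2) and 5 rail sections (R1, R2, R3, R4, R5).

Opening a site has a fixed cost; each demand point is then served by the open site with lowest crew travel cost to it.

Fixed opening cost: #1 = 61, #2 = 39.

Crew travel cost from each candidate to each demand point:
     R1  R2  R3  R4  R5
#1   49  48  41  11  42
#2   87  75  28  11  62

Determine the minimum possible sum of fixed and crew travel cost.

252

Open {#1}: assign each demand point to its cheapest open site.
  R1→#1 49, R2→#1 48, R3→#1 41, R4→#1 11, R5→#1 42
  crew travel cost 191, fixed 61 → total 252.
Compare {#1, #2}: crew travel cost 178 + fixed 100 = 278.
Compare {#2}: crew travel cost 263 + fixed 39 = 302.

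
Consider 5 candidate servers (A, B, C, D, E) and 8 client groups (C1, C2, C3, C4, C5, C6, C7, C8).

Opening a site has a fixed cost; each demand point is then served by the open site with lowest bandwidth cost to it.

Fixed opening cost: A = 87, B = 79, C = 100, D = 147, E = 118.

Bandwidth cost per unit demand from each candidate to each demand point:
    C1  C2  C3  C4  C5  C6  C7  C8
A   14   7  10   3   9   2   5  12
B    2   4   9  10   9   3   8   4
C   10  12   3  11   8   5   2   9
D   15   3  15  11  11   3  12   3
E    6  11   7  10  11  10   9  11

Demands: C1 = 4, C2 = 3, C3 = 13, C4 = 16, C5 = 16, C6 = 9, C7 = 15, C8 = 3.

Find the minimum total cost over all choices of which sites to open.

538

Open {A, C}: assign each demand point to its cheapest open site.
  C1→C 4×10=40, C2→A 3×7=21, C3→C 13×3=39, C4→A 16×3=48, C5→C 16×8=128, C6→A 9×2=18, C7→C 15×2=30, C8→C 3×9=27
  bandwidth cost 351, fixed 187 → total 538.
Compare {A, B, C}: bandwidth cost 295 + fixed 266 = 561.
Compare {B, C}: bandwidth cost 416 + fixed 179 = 595.
Compare {A, B}: bandwidth cost 434 + fixed 166 = 600.
All other subsets cost ≥ 561. Minimum total cost: 538.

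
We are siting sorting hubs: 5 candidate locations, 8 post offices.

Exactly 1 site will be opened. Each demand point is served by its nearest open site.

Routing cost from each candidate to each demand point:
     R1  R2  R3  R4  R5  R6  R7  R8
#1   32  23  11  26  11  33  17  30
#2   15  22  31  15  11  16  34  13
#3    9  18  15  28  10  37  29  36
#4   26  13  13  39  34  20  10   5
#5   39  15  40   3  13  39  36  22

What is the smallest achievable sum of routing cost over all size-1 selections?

157

Open {#2}.
  R1→#2 15, R2→#2 22, R3→#2 31, R4→#2 15, R5→#2 11, R6→#2 16, R7→#2 34, R8→#2 13  ⇒ total 157.
Compare {#4}: total 160.
Compare {#3}: total 182.
No size-1 selection does better; minimum is 157.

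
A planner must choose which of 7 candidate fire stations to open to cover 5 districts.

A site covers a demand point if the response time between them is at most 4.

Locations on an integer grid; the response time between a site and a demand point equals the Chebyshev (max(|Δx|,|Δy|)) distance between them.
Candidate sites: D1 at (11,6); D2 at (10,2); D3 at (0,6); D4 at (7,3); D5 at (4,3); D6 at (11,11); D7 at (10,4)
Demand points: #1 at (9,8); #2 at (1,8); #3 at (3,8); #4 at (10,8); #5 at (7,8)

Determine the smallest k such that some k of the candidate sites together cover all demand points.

Coverage sets (demand points within 4 of each site):
  D1: {#1, #4, #5}
  D2: {}
  D3: {#2, #3}
  D4: {}
  D5: {}
  D6: {#1, #4, #5}
  D7: {#1, #4, #5}
No single site covers all 5 demand points.
But {D1, D3} covers everything, so the minimum is 2.

2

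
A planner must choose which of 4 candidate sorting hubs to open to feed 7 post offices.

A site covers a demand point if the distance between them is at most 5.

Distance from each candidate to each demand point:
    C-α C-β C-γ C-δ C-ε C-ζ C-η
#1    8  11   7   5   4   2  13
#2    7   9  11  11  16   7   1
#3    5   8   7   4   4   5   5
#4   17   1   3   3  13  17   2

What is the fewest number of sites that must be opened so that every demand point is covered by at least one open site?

2

Coverage sets (demand points within 5 of each site):
  #1: {C-δ, C-ε, C-ζ}
  #2: {C-η}
  #3: {C-α, C-δ, C-ε, C-ζ, C-η}
  #4: {C-β, C-γ, C-δ, C-η}
No single site covers all 7 demand points.
But {#3, #4} covers everything, so the minimum is 2.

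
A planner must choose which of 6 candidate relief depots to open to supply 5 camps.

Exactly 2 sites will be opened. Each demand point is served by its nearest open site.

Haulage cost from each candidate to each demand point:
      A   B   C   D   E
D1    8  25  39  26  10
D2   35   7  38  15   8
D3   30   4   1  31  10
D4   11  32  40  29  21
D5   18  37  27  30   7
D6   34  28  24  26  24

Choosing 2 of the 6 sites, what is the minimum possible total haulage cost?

49

Open {D1, D3}.
  A→D1 8, B→D3 4, C→D3 1, D→D1 26, E→D1 10  ⇒ total 49.
Compare {D3, D4}: total 55.
Compare {D2, D3}: total 58.
No size-2 selection does better; minimum is 49.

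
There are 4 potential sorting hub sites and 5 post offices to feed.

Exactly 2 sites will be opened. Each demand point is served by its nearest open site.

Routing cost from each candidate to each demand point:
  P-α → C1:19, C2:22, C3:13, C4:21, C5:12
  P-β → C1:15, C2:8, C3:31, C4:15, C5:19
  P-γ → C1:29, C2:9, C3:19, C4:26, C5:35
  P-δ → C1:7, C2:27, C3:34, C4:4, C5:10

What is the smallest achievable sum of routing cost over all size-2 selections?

Open {P-γ, P-δ}.
  C1→P-δ 7, C2→P-γ 9, C3→P-γ 19, C4→P-δ 4, C5→P-δ 10  ⇒ total 49.
Compare {P-α, P-δ}: total 56.
Compare {P-β, P-δ}: total 60.
No size-2 selection does better; minimum is 49.

49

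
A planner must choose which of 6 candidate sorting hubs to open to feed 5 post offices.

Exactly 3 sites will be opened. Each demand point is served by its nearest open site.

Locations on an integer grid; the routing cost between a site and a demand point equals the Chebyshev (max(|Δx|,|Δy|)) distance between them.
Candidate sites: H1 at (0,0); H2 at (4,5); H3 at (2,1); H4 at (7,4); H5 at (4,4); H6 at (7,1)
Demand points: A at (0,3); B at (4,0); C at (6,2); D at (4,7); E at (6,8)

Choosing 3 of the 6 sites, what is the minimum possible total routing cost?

10

Open {H2, H3, H6}.
  A→H3 2, B→H3 2, C→H6 1, D→H2 2, E→H2 3  ⇒ total 10.
Compare {H2, H3, H4}: total 11.
Compare {H2, H3, H5}: total 11.
No size-3 selection does better; minimum is 10.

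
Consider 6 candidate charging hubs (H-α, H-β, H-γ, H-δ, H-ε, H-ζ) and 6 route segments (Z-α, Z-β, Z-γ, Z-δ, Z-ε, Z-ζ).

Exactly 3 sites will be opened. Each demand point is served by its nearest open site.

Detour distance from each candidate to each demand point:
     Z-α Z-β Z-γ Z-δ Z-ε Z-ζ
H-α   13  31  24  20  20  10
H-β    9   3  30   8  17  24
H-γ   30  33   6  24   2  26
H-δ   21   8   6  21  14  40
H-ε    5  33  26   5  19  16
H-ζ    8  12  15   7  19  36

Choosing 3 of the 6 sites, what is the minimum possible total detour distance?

Open {H-β, H-γ, H-ε}.
  Z-α→H-ε 5, Z-β→H-β 3, Z-γ→H-γ 6, Z-δ→H-ε 5, Z-ε→H-γ 2, Z-ζ→H-ε 16  ⇒ total 37.
Compare {H-α, H-β, H-γ}: total 38.
Compare {H-γ, H-δ, H-ε}: total 42.
No size-3 selection does better; minimum is 37.

37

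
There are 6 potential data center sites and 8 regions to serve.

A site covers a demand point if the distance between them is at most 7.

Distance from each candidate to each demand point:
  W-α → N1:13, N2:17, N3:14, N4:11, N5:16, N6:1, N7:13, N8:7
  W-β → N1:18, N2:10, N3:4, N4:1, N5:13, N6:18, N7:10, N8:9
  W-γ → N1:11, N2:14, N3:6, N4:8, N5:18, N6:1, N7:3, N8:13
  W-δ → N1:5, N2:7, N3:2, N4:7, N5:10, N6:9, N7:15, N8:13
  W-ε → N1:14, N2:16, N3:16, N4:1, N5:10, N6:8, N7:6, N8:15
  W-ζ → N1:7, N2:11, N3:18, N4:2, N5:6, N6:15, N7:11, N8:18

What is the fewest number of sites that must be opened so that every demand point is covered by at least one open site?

4

Coverage sets (demand points within 7 of each site):
  W-α: {N6, N8}
  W-β: {N3, N4}
  W-γ: {N3, N6, N7}
  W-δ: {N1, N2, N3, N4}
  W-ε: {N4, N7}
  W-ζ: {N1, N4, N5}
No 3 sites suffice: every size-3 union leaves at least one demand point uncovered.
But {W-α, W-γ, W-δ, W-ζ} covers everything, so the minimum is 4.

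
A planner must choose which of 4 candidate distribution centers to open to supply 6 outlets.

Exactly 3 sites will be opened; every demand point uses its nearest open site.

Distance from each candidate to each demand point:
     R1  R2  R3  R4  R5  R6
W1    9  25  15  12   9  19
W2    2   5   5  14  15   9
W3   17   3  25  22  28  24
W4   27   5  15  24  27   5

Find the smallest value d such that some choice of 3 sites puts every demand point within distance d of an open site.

Open {W1, W2, W3}.
  Farthest demand point is R4 at distance 12 (to W1); all others are ≤ 12.
With {W1, W2, W4} the worst case is 12.
With {W1, W3, W4} the worst case is 15.
No size-3 selection achieves below 12.

12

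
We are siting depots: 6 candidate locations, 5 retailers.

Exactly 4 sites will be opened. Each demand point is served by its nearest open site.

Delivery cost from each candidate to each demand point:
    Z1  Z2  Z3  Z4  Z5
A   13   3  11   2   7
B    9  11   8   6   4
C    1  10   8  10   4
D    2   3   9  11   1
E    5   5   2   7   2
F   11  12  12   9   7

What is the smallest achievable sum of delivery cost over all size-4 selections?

9

Open {A, C, D, E}.
  Z1→C 1, Z2→A 3, Z3→E 2, Z4→A 2, Z5→D 1  ⇒ total 9.
Compare {A, B, C, E}: total 10.
Compare {A, B, D, E}: total 10.
No size-4 selection does better; minimum is 9.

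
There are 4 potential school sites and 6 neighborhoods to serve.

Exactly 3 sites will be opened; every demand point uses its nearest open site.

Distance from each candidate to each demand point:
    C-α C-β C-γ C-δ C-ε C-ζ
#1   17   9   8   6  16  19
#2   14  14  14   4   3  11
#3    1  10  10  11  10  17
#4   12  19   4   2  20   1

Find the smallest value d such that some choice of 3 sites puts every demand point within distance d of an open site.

10

Open {#1, #3, #4}.
  Farthest demand point is C-ε at distance 10 (to #3); all others are ≤ 10.
With {#2, #3, #4} the worst case is 10.
With {#1, #2, #3} the worst case is 11.
No size-3 selection achieves below 10.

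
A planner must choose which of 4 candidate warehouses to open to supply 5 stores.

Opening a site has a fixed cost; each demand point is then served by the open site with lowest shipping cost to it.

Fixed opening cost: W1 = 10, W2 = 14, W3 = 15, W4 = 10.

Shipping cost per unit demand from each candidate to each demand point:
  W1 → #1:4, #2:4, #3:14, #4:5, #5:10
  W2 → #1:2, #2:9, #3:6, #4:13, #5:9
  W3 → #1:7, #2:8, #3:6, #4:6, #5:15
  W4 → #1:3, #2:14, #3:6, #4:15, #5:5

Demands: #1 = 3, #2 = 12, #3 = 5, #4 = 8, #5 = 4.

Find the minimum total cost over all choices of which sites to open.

167

Open {W1, W4}: assign each demand point to its cheapest open site.
  #1→W4 3×3=9, #2→W1 12×4=48, #3→W4 5×6=30, #4→W1 8×5=40, #5→W4 4×5=20
  shipping cost 147, fixed 20 → total 167.
Compare {W1, W2, W4}: shipping cost 144 + fixed 34 = 178.
Compare {W1, W3, W4}: shipping cost 147 + fixed 35 = 182.
Compare {W1, W2}: shipping cost 160 + fixed 24 = 184.
All other subsets cost ≥ 178. Minimum total cost: 167.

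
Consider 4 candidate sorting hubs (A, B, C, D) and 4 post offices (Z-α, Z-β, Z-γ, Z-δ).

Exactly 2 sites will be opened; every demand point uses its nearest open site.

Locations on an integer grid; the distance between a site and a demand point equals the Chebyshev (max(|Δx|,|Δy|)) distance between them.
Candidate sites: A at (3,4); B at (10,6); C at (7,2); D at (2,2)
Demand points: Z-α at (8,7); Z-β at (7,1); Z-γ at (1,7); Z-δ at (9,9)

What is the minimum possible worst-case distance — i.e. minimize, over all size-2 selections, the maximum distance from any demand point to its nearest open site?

Open {A, B}.
  Farthest demand point is Z-β at distance 4 (to A); all others are ≤ 4.
With {B, D} the worst case is 5.
With {A, C} the worst case is 6.
No size-2 selection achieves below 4.

4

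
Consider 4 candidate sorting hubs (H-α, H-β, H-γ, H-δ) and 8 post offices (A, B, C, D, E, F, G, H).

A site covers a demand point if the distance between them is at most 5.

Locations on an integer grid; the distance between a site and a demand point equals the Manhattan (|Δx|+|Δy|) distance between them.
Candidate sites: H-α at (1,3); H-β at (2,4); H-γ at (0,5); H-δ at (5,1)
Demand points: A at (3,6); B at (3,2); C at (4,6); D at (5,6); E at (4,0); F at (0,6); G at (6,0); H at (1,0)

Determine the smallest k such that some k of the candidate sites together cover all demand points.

2

Coverage sets (demand points within 5 of each site):
  H-α: {A, B, F, H}
  H-β: {A, B, C, D, F, H}
  H-γ: {A, C, F}
  H-δ: {B, D, E, G, H}
No single site covers all 8 demand points.
But {H-β, H-δ} covers everything, so the minimum is 2.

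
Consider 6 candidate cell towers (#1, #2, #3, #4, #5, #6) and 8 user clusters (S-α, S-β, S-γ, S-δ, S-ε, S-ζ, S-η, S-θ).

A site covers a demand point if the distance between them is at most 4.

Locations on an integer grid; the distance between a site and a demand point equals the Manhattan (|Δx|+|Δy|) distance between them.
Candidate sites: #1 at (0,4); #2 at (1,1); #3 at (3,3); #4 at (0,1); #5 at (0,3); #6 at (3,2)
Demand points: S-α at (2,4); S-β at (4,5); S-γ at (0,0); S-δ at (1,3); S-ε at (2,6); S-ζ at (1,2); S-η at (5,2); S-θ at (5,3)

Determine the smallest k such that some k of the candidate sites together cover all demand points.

2

Coverage sets (demand points within 4 of each site):
  #1: {S-α, S-γ, S-δ, S-ε, S-ζ}
  #2: {S-α, S-γ, S-δ, S-ζ}
  #3: {S-α, S-β, S-δ, S-ε, S-ζ, S-η, S-θ}
  #4: {S-γ, S-δ, S-ζ}
  #5: {S-α, S-γ, S-δ, S-ζ}
  #6: {S-α, S-β, S-δ, S-ζ, S-η, S-θ}
No single site covers all 8 demand points.
But {#1, #3} covers everything, so the minimum is 2.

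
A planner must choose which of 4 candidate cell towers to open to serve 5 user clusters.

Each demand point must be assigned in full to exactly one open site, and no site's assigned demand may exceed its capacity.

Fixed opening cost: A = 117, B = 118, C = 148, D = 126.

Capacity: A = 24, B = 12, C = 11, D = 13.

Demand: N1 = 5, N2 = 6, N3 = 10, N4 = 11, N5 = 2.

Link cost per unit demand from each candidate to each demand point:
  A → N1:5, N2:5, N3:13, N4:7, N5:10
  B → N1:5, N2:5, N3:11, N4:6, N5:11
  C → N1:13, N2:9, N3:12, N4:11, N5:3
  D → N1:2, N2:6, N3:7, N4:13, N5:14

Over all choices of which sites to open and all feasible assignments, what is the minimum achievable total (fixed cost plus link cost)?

Open {A, D}; cheapest assignment that respects the capacities:
  A (cap 24, load 24): N1, N2, N4, N5 — cost 5×5 + 6×5 + 11×7 + 2×10 = 152
  D (cap 13, load 10): N3 — cost 10×7 = 70
  Shipping 222, fixed 243 → total 465.
  Any other capacity-feasible assignment to {A, D} ships for at least 222.
Compare {A, B}: its best feasible assignment gives total 497.
Compare {A, C}: its best feasible assignment gives total 537.
Every other set of open sites that can feasibly serve all demand totals ≥ 497 even under its best assignment. Minimum: 465.

465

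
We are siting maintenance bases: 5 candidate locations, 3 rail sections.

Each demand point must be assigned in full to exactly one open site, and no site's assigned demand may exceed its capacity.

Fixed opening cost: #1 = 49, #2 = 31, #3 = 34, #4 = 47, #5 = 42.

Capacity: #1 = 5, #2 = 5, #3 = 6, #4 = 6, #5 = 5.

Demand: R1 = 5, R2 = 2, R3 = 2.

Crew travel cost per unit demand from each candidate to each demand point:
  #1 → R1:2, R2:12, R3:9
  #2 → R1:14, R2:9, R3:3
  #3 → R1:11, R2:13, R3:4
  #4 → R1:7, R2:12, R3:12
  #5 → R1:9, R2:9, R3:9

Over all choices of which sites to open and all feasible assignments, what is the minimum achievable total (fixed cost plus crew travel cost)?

114

Open {#1, #2}; cheapest assignment that respects the capacities:
  #1 (cap 5, load 5): R1 — cost 5×2 = 10
  #2 (cap 5, load 4): R2, R3 — cost 2×9 + 2×3 = 24
  Shipping 34, fixed 80 → total 114.
  Any other capacity-feasible assignment to {#1, #2} ships for at least 34.
Compare {#1, #3}: its best feasible assignment gives total 127.
Compare {#1, #5}: its best feasible assignment gives total 137.
Every other set of open sites that can feasibly serve all demand totals ≥ 127 even under its best assignment. Minimum: 114.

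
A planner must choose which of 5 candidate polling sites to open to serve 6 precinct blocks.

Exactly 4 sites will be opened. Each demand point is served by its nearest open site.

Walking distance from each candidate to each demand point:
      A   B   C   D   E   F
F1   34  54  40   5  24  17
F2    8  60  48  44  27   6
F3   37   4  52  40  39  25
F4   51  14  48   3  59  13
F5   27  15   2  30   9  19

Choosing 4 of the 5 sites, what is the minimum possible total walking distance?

Open {F2, F3, F4, F5}.
  A→F2 8, B→F3 4, C→F5 2, D→F4 3, E→F5 9, F→F2 6  ⇒ total 32.
Compare {F1, F2, F3, F5}: total 34.
Compare {F1, F2, F4, F5}: total 42.
No size-4 selection does better; minimum is 32.

32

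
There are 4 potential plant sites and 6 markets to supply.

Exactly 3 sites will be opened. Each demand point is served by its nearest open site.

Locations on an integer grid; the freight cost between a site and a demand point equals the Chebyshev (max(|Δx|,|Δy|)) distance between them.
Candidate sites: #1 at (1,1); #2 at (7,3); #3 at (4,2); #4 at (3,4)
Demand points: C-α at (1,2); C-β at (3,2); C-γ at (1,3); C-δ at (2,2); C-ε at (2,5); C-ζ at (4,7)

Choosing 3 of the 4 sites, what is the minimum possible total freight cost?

Open {#1, #3, #4}.
  C-α→#1 1, C-β→#3 1, C-γ→#1 2, C-δ→#1 1, C-ε→#4 1, C-ζ→#4 3  ⇒ total 9.
Compare {#1, #2, #4}: total 10.
Compare {#2, #3, #4}: total 11.
No size-3 selection does better; minimum is 9.

9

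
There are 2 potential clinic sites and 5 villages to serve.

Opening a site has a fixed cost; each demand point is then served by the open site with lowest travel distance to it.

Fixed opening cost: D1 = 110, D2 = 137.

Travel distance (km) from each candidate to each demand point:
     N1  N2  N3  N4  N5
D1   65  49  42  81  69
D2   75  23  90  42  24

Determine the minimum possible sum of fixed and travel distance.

391

Open {D2}: assign each demand point to its cheapest open site.
  N1→D2 75, N2→D2 23, N3→D2 90, N4→D2 42, N5→D2 24
  travel distance 254, fixed 137 → total 391.
Compare {D1}: travel distance 306 + fixed 110 = 416.
Compare {D1, D2}: travel distance 196 + fixed 247 = 443.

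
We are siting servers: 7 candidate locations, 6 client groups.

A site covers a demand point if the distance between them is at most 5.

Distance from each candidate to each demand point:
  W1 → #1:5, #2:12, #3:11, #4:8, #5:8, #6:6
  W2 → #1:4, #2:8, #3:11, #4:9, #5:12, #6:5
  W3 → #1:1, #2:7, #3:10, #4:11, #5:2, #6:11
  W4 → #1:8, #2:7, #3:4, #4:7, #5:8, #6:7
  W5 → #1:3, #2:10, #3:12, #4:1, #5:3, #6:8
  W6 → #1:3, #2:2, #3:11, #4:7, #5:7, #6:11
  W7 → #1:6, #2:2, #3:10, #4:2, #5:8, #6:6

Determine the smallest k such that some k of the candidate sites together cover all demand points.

Coverage sets (demand points within 5 of each site):
  W1: {#1}
  W2: {#1, #6}
  W3: {#1, #5}
  W4: {#3}
  W5: {#1, #4, #5}
  W6: {#1, #2}
  W7: {#2, #4}
No 3 sites suffice: every size-3 union leaves at least one demand point uncovered.
But {W2, W3, W4, W7} covers everything, so the minimum is 4.

4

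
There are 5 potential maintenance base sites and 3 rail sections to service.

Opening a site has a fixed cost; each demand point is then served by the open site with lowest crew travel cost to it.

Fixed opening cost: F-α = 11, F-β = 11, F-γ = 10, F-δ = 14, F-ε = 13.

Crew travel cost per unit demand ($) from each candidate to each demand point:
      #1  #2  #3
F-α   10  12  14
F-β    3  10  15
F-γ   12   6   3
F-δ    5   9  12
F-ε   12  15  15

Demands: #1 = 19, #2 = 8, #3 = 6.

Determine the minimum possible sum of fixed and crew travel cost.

144

Open {F-β, F-γ}: assign each demand point to its cheapest open site.
  #1→F-β 19×3=57, #2→F-γ 8×6=48, #3→F-γ 6×3=18
  crew travel cost 123, fixed 21 → total 144.
Compare {F-α, F-β, F-γ}: crew travel cost 123 + fixed 32 = 155.
Compare {F-β, F-γ, F-ε}: crew travel cost 123 + fixed 34 = 157.
Compare {F-β, F-γ, F-δ}: crew travel cost 123 + fixed 35 = 158.
All other subsets cost ≥ 155. Minimum total cost: 144.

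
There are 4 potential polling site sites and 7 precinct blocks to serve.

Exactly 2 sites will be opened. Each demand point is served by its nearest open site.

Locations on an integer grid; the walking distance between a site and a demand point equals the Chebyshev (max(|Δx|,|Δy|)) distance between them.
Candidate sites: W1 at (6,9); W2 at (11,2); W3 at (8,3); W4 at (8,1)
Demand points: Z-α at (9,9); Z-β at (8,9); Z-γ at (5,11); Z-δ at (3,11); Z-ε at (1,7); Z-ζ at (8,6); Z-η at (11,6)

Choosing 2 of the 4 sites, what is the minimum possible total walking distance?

21

Open {W1, W3}.
  Z-α→W1 3, Z-β→W1 2, Z-γ→W1 2, Z-δ→W1 3, Z-ε→W1 5, Z-ζ→W1 3, Z-η→W3 3  ⇒ total 21.
Compare {W1, W2}: total 22.
Compare {W1, W4}: total 23.
No size-2 selection does better; minimum is 21.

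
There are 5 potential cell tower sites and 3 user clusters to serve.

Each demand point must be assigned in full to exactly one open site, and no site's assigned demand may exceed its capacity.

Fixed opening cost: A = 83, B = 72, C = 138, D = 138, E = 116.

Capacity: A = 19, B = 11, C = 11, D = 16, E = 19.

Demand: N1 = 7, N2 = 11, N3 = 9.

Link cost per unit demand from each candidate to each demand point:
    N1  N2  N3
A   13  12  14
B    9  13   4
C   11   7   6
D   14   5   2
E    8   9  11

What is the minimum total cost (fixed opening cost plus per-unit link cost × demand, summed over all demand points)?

Open {B, E}; cheapest assignment that respects the capacities:
  B (cap 11, load 9): N3 — cost 9×4 = 36
  E (cap 19, load 18): N1, N2 — cost 7×8 + 11×9 = 155
  Shipping 191, fixed 188 → total 379.
  Any other capacity-feasible assignment to {B, E} ships for at least 191.
Compare {A, B}: its best feasible assignment gives total 414.
Compare {D, E}: its best feasible assignment gives total 427.
Every other set of open sites that can feasibly serve all demand totals ≥ 414 even under its best assignment. Minimum: 379.

379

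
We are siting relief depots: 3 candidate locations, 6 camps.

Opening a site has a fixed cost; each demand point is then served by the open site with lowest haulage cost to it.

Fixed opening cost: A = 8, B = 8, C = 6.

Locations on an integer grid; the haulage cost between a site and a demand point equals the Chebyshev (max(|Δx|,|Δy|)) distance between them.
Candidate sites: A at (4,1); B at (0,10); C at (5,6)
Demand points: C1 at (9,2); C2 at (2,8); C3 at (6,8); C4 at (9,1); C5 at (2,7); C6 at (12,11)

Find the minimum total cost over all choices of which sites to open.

Open {C}: assign each demand point to its cheapest open site.
  C1→C 4, C2→C 3, C3→C 2, C4→C 5, C5→C 3, C6→C 7
  haulage cost 24, fixed 6 → total 30.
Compare {B, C}: haulage cost 23 + fixed 14 = 37.
Compare {A, C}: haulage cost 24 + fixed 14 = 38.
Compare {A, B, C}: haulage cost 23 + fixed 22 = 45.
All other subsets cost ≥ 37. Minimum total cost: 30.

30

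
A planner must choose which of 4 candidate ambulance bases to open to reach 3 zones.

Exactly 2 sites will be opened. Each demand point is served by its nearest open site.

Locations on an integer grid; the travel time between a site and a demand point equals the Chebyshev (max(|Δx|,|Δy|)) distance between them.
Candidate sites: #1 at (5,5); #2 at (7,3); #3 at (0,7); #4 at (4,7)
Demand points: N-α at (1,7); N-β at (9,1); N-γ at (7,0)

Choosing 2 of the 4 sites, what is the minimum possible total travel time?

6

Open {#2, #3}.
  N-α→#3 1, N-β→#2 2, N-γ→#2 3  ⇒ total 6.
Compare {#2, #4}: total 8.
Compare {#1, #2}: total 9.
No size-2 selection does better; minimum is 6.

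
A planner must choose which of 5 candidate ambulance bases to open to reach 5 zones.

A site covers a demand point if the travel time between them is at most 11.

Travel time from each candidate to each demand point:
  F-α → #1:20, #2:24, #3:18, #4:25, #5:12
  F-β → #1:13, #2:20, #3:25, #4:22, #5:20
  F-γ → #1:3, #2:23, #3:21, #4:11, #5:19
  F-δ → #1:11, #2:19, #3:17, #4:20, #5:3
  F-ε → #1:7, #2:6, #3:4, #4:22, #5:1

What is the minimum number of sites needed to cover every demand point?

Coverage sets (demand points within 11 of each site):
  F-α: {}
  F-β: {}
  F-γ: {#1, #4}
  F-δ: {#1, #5}
  F-ε: {#1, #2, #3, #5}
No single site covers all 5 demand points.
But {F-γ, F-ε} covers everything, so the minimum is 2.

2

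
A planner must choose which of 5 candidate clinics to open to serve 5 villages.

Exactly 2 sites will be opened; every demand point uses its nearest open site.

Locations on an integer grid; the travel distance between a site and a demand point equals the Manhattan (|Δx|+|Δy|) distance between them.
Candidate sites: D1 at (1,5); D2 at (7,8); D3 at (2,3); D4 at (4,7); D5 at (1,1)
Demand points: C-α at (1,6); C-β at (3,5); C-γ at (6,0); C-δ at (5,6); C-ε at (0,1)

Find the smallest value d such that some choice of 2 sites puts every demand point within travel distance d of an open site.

Open {D1, D5}.
  Farthest demand point is C-γ at travel distance 6 (to D5); all others are ≤ 6.
With {D2, D5} the worst case is 6.
With {D3, D5} the worst case is 6.
No size-2 selection achieves below 6.

6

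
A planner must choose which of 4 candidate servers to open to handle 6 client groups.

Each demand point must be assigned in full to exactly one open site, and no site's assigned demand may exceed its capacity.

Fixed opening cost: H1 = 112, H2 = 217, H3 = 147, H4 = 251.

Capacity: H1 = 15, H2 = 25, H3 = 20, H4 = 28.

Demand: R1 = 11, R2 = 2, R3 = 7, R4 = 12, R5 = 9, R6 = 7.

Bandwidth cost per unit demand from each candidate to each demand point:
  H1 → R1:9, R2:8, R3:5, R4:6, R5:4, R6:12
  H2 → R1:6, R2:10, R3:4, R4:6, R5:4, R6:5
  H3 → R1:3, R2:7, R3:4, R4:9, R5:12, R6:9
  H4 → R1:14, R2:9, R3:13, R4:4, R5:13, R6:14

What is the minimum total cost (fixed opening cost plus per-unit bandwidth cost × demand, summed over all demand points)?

694

Open {H1, H2, H3}; cheapest assignment that respects the capacities:
  H1 (cap 15, load 12): R4 — cost 12×6 = 72
  H2 (cap 25, load 23): R3, R5, R6 — cost 7×4 + 9×4 + 7×5 = 99
  H3 (cap 20, load 13): R1, R2 — cost 11×3 + 2×7 = 47
  Shipping 218, fixed 476 → total 694.
  Any other capacity-feasible assignment to {H1, H2, H3} ships for at least 218.
Compare {H3, H4}: its best feasible assignment gives total 736.
Compare {H1, H3, H4}: its best feasible assignment gives total 767.
Every other set of open sites that can feasibly serve all demand totals ≥ 736 even under its best assignment. Minimum: 694.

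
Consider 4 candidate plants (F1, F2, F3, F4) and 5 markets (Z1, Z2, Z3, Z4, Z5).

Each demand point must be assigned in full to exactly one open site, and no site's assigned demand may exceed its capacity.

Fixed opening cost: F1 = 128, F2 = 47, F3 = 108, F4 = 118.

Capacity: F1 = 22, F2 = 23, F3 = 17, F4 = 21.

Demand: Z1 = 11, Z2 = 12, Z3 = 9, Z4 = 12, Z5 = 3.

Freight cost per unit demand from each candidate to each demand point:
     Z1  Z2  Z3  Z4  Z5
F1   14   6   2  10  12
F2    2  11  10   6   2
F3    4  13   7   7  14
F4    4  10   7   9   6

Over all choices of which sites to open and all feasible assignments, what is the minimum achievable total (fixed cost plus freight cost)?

Open {F1, F2, F3}; cheapest assignment that respects the capacities:
  F1 (cap 22, load 21): Z2, Z3 — cost 12×6 + 9×2 = 90
  F2 (cap 23, load 14): Z1, Z5 — cost 11×2 + 3×2 = 28
  F3 (cap 17, load 12): Z4 — cost 12×7 = 84
  Shipping 202, fixed 283 → total 485.
  Any other capacity-feasible assignment to {F1, F2, F3} ships for at least 202.
Compare {F1, F2, F4}: its best feasible assignment gives total 495.
Compare {F2, F3, F4}: its best feasible assignment gives total 568.
Every other set of open sites that can feasibly serve all demand totals ≥ 495 even under its best assignment. Minimum: 485.

485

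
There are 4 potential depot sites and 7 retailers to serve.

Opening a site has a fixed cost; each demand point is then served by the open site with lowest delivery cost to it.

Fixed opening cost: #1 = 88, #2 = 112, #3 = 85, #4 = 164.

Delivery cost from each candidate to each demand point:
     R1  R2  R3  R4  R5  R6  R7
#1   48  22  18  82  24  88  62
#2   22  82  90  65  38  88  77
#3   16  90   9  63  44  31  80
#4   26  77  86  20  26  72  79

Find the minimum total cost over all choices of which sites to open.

400

Open {#1, #3}: assign each demand point to its cheapest open site.
  R1→#3 16, R2→#1 22, R3→#3 9, R4→#3 63, R5→#1 24, R6→#3 31, R7→#1 62
  delivery cost 227, fixed 173 → total 400.
Compare {#3}: delivery cost 333 + fixed 85 = 418.
Compare {#1}: delivery cost 344 + fixed 88 = 432.
Compare {#1, #4}: delivery cost 244 + fixed 252 = 496.
All other subsets cost ≥ 418. Minimum total cost: 400.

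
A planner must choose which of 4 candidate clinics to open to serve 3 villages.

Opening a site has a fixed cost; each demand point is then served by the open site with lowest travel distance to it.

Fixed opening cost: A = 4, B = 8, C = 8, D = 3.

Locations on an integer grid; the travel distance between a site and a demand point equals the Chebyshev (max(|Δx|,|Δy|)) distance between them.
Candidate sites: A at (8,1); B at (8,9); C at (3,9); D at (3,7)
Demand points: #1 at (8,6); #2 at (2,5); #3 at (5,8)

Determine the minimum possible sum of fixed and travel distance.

12

Open {D}: assign each demand point to its cheapest open site.
  #1→D 5, #2→D 2, #3→D 2
  travel distance 9, fixed 3 → total 12.
Compare {A, D}: travel distance 9 + fixed 7 = 16.
Compare {B, D}: travel distance 7 + fixed 11 = 18.
Compare {C}: travel distance 11 + fixed 8 = 19.
All other subsets cost ≥ 16. Minimum total cost: 12.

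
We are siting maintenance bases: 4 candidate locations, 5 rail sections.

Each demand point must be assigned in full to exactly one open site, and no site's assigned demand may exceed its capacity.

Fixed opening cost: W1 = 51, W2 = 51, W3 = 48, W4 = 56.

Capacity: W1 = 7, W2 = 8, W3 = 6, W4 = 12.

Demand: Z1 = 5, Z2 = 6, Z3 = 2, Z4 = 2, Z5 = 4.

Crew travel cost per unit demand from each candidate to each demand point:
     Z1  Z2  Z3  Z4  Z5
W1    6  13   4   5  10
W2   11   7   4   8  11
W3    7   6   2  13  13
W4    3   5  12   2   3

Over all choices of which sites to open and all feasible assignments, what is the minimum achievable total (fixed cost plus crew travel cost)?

Open {W2, W4}; cheapest assignment that respects the capacities:
  W2 (cap 8, load 8): Z2, Z3 — cost 6×7 + 2×4 = 50
  W4 (cap 12, load 11): Z1, Z4, Z5 — cost 5×3 + 2×2 + 4×3 = 31
  Shipping 81, fixed 107 → total 188.
  Any other capacity-feasible assignment to {W2, W4} ships for at least 81.
Compare {W1, W4}: its best feasible assignment gives total 191.
Compare {W1, W3, W4}: its best feasible assignment gives total 230.
Every other set of open sites that can feasibly serve all demand totals ≥ 191 even under its best assignment. Minimum: 188.

188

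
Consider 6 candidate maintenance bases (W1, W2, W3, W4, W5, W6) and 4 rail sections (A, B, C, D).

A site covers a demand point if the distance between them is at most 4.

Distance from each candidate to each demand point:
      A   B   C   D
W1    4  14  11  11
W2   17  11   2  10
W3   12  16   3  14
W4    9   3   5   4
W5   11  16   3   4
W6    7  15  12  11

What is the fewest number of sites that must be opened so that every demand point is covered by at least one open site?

3

Coverage sets (demand points within 4 of each site):
  W1: {A}
  W2: {C}
  W3: {C}
  W4: {B, D}
  W5: {C, D}
  W6: {}
No 2 sites suffice: every size-2 union leaves at least one demand point uncovered.
But {W1, W2, W4} covers everything, so the minimum is 3.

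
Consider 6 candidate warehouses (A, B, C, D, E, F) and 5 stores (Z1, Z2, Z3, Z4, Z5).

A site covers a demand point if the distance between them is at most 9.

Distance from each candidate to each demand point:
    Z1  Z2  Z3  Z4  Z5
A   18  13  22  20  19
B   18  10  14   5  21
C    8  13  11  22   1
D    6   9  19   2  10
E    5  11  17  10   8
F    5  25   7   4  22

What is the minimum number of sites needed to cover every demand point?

Coverage sets (demand points within 9 of each site):
  A: {}
  B: {Z4}
  C: {Z1, Z5}
  D: {Z1, Z2, Z4}
  E: {Z1, Z5}
  F: {Z1, Z3, Z4}
No 2 sites suffice: every size-2 union leaves at least one demand point uncovered.
But {C, D, F} covers everything, so the minimum is 3.

3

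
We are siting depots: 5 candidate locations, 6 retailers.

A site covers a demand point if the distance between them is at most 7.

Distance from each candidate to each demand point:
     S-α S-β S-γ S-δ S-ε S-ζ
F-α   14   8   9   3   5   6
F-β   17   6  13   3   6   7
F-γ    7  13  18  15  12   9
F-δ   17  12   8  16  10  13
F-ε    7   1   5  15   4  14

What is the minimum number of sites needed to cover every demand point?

Coverage sets (demand points within 7 of each site):
  F-α: {S-δ, S-ε, S-ζ}
  F-β: {S-β, S-δ, S-ε, S-ζ}
  F-γ: {S-α}
  F-δ: {}
  F-ε: {S-α, S-β, S-γ, S-ε}
No single site covers all 6 demand points.
But {F-α, F-ε} covers everything, so the minimum is 2.

2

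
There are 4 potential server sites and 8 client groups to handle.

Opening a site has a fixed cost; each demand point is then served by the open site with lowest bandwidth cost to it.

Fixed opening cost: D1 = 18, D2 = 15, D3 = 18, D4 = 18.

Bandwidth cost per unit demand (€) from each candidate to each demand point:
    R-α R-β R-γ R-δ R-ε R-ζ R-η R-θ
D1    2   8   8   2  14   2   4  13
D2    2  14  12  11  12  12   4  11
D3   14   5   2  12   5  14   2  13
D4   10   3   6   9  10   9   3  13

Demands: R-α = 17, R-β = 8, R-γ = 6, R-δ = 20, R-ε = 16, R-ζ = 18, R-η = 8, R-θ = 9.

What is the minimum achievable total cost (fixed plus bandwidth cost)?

408

Open {D1, D2, D3}: assign each demand point to its cheapest open site.
  R-α→D1 17×2=34, R-β→D3 8×5=40, R-γ→D3 6×2=12, R-δ→D1 20×2=40, R-ε→D3 16×5=80, R-ζ→D1 18×2=36, R-η→D3 8×2=16, R-θ→D2 9×11=99
  bandwidth cost 357, fixed 51 → total 408.
Compare {D1, D2, D3, D4}: bandwidth cost 341 + fixed 69 = 410.
Compare {D1, D3}: bandwidth cost 375 + fixed 36 = 411.
Compare {D1, D3, D4}: bandwidth cost 359 + fixed 54 = 413.
All other subsets cost ≥ 410. Minimum total cost: 408.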